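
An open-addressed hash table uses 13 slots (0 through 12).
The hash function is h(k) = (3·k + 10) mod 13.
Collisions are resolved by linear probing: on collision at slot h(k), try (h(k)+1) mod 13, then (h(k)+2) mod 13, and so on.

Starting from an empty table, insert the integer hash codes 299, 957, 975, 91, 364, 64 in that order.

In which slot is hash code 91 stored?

Insert 299: h=10, slot 10 empty => index 10.
Insert 957: h=8, slot 8 empty => index 8.
Insert 975: h=10, slot 10 occupied => index 11.
Insert 91: h=10, slots 10,11 occupied => index 12.
Insert 364: h=10, slots 10,11,12 occupied => index 0.
Insert 64: h=7, slot 7 empty => index 7.
Table: [364, _, _, _, _, _, _, 64, 957, _, 299, 975, 91]

12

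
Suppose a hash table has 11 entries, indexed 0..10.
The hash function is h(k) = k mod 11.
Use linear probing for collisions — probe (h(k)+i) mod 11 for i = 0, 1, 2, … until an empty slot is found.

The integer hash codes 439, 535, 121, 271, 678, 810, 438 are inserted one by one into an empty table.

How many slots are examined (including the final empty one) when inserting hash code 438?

439: h=10 -> slot 10
535: h=7 -> slot 7
121: h=0 -> slot 0
271: h=7, probe 7,8 -> slot 8
678: h=7, probe 7,8,9 -> slot 9
810: h=7, probe 7,8,9,10,0,1 -> slot 1
438: h=9, probe 9,10,0,1,2 -> slot 2
Table: [121, 810, 438, _, _, _, _, 535, 271, 678, 439]

5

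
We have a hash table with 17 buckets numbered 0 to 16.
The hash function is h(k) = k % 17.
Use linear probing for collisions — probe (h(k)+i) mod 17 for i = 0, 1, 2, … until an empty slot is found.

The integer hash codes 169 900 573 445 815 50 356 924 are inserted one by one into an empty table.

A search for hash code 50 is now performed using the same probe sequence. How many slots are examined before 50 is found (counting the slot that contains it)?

Insert 169: h=16, slot 16 empty -> index 16.
Insert 900: h=16, slot 16 occupied -> index 0.
Insert 573: h=12, slot 12 empty -> index 12.
Insert 445: h=3, slot 3 empty -> index 3.
Insert 815: h=16, slots 16,0 occupied -> index 1.
Insert 50: h=16, slots 16,0,1 occupied -> index 2.
Insert 356: h=16, slots 16,0,1,2,3 occupied -> index 4.
Insert 924: h=6, slot 6 empty -> index 6.
Table: [900, 815, 50, 445, 356, _, 924, _, _, _, _, _, 573, _, _, _, 169]
Lookup 50: h=16, probe 16,0,1,2 → found at 2.

4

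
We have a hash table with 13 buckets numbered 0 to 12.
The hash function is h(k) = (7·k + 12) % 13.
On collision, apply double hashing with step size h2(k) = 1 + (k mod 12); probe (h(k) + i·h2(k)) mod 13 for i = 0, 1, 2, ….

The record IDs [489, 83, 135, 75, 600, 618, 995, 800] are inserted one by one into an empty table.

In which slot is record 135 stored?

12

Insert 489: h=3, slot 3 empty -> index 3.
Insert 83: h=8, slot 8 empty -> index 8.
Insert 135: h=8, h2=4, slot 8 occupied -> index 12.
Insert 75: h=4, slot 4 empty -> index 4.
Insert 600: h=0, slot 0 empty -> index 0.
Insert 618: h=9, slot 9 empty -> index 9.
Insert 995: h=9, h2=12, slots 9,8 occupied -> index 7.
Insert 800: h=9, h2=9, slot 9 occupied -> index 5.
Table: [600, -, -, 489, 75, 800, -, 995, 83, 618, -, -, 135]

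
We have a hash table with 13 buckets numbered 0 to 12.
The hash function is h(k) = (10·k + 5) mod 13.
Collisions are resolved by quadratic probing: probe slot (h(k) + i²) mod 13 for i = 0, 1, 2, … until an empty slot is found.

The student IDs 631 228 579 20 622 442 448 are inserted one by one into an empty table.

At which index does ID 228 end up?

11

Insert 631: h=10, slot 10 empty => index 10.
Insert 228: h=10, slot 10 occupied => index 11.
Insert 579: h=10, slots 10,11 occupied => index 1.
Insert 20: h=10, slots 10,11,1 occupied => index 6.
Insert 622: h=11, slot 11 occupied => index 12.
Insert 442: h=5, slot 5 empty => index 5.
Insert 448: h=0, slot 0 empty => index 0.
Table: [448, 579, —, —, —, 442, 20, —, —, —, 631, 228, 622]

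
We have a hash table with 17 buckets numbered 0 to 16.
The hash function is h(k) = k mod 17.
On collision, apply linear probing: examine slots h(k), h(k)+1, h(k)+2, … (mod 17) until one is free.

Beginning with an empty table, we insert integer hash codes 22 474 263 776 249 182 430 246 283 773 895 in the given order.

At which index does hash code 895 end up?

16

Insert 22: h=5, slot 5 empty -> index 5.
Insert 474: h=15, slot 15 empty -> index 15.
Insert 263: h=8, slot 8 empty -> index 8.
Insert 776: h=11, slot 11 empty -> index 11.
Insert 249: h=11, slot 11 occupied -> index 12.
Insert 182: h=12, slot 12 occupied -> index 13.
Insert 430: h=5, slot 5 occupied -> index 6.
Insert 246: h=8, slot 8 occupied -> index 9.
Insert 283: h=11, slots 11,12,13 occupied -> index 14.
Insert 773: h=8, slots 8,9 occupied -> index 10.
Insert 895: h=11, slots 11,12,13,14,15 occupied -> index 16.
Table: [—, —, —, —, —, 22, 430, —, 263, 246, 773, 776, 249, 182, 283, 474, 895]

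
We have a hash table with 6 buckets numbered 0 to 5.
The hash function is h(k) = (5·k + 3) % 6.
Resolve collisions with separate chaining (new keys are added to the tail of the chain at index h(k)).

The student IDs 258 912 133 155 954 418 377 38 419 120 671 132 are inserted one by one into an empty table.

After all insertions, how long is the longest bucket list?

258 -> bucket 3
912 -> bucket 3 (collision)
133 -> bucket 2
155 -> bucket 4
954 -> bucket 3 (collision)
418 -> bucket 5
377 -> bucket 4 (collision)
38 -> bucket 1
419 -> bucket 4 (collision)
120 -> bucket 3 (collision)
671 -> bucket 4 (collision)
132 -> bucket 3 (collision)
Final buckets:
0: .
1: 38
2: 133
3: 258 -> 912 -> 954 -> 120 -> 132
4: 155 -> 377 -> 419 -> 671
5: 418

5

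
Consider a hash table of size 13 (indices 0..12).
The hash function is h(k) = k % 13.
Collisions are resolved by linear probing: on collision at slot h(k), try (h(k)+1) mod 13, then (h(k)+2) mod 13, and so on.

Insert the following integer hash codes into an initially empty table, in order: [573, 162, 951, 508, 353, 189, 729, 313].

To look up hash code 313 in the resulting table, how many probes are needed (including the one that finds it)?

573 hashes to 1; slot 1 is free → place at 1.
162 hashes to 6; slot 6 is free → place at 6.
951 hashes to 2; slot 2 is free → place at 2.
508 hashes to 1; 1,2 taken → place at 3.
353 hashes to 2; 2,3 taken → place at 4.
189 hashes to 7; slot 7 is free → place at 7.
729 hashes to 1; 1,2,3,4 taken → place at 5.
313 hashes to 1; 1,2,3,4,5,6,7 taken → place at 8.
Table: [—, 573, 951, 508, 353, 729, 162, 189, 313, —, —, —, —]
Lookup 313: h=1, probe 1,2,3,4,5,6,7,8 → found at 8.

8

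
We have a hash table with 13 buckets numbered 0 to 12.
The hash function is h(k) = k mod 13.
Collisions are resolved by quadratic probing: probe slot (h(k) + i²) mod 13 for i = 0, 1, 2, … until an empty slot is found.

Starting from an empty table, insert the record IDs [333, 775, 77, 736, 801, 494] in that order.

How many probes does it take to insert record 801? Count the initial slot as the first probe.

5

Insert 333: h=8, slot 8 empty -> index 8.
Insert 775: h=8, slot 8 occupied -> index 9.
Insert 77: h=12, slot 12 empty -> index 12.
Insert 736: h=8, slots 8,9,12 occupied -> index 4.
Insert 801: h=8, slots 8,9,12,4 occupied -> index 11.
Insert 494: h=0, slot 0 empty -> index 0.
Table: [494, ∅, ∅, ∅, 736, ∅, ∅, ∅, 333, 775, ∅, 801, 77]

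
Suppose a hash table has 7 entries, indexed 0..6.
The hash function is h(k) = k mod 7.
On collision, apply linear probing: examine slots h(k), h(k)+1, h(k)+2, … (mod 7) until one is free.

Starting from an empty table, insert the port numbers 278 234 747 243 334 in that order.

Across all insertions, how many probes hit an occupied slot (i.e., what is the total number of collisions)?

6

278 hashes to 5; slot 5 is free => place at 5.
234 hashes to 3; slot 3 is free => place at 3.
747 hashes to 5; 5 taken => place at 6.
243 hashes to 5; 5,6 taken => place at 0.
334 hashes to 5; 5,6,0 taken => place at 1.
Table: [243, 334, -, 234, -, 278, 747]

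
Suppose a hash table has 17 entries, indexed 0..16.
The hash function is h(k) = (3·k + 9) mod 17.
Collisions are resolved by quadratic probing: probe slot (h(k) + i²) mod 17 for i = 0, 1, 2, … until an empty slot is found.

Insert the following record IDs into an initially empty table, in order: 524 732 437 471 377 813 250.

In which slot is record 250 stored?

3

524 hashes to 0; slot 0 is free → place at 0.
732 hashes to 12; slot 12 is free → place at 12.
437 hashes to 11; slot 11 is free → place at 11.
471 hashes to 11; 11,12 taken → place at 15.
377 hashes to 1; slot 1 is free → place at 1.
813 hashes to 0; 0,1 taken → place at 4.
250 hashes to 11; 11,12,15 taken → place at 3.
Table: [524, 377, -, 250, 813, -, -, -, -, -, -, 437, 732, -, -, 471, -]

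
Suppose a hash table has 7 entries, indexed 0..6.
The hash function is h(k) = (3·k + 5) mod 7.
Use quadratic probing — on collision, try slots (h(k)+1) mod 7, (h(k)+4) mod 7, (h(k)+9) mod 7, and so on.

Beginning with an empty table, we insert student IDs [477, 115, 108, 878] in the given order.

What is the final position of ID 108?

4

Insert 477: h=1, slot 1 empty → index 1.
Insert 115: h=0, slot 0 empty → index 0.
Insert 108: h=0, slots 0,1 occupied → index 4.
Insert 878: h=0, slots 0,1,4 occupied → index 2.
Table: [115, 477, 878, -, 108, -, -]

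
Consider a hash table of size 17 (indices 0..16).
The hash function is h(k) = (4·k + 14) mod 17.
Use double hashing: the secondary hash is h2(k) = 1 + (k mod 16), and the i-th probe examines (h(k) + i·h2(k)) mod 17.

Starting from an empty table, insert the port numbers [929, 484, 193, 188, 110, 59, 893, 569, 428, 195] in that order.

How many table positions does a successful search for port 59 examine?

3

929 hashes to 7; slot 7 is free → place at 7.
484 hashes to 12; slot 12 is free → place at 12.
193 hashes to 4; slot 4 is free → place at 4.
188 hashes to 1; slot 1 is free → place at 1.
110 hashes to 12, h2=15; 12 taken → place at 10.
59 hashes to 12, h2=12; 12,7 taken → place at 2.
893 hashes to 16; slot 16 is free → place at 16.
569 hashes to 12, h2=10; 12 taken → place at 5.
428 hashes to 9; slot 9 is free → place at 9.
195 hashes to 12, h2=4; 12,16 taken → place at 3.
Table: [-, 188, 59, 195, 193, 569, -, 929, -, 428, 110, -, 484, -, -, -, 893]
Lookup 59: h=12, h2=12, probe 12,7,2 → found at 2.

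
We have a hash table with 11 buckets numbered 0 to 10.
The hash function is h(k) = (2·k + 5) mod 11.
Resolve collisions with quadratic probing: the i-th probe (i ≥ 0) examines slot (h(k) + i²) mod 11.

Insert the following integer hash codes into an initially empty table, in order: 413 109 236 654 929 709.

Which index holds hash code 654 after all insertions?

5

Insert 413: h=6, slot 6 empty => index 6.
Insert 109: h=3, slot 3 empty => index 3.
Insert 236: h=4, slot 4 empty => index 4.
Insert 654: h=4, slot 4 occupied => index 5.
Insert 929: h=4, slots 4,5 occupied => index 8.
Insert 709: h=4, slots 4,5,8 occupied => index 2.
Table: [∅, ∅, 709, 109, 236, 654, 413, ∅, 929, ∅, ∅]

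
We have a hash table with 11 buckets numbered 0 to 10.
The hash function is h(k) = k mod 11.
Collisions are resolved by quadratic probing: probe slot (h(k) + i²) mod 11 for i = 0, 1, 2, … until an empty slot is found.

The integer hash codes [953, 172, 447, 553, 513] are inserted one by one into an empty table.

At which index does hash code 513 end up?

Insert 953: h=7, slot 7 empty -> index 7.
Insert 172: h=7, slot 7 occupied -> index 8.
Insert 447: h=7, slots 7,8 occupied -> index 0.
Insert 553: h=3, slot 3 empty -> index 3.
Insert 513: h=7, slots 7,8,0 occupied -> index 5.
Table: [447, ∅, ∅, 553, ∅, 513, ∅, 953, 172, ∅, ∅]

5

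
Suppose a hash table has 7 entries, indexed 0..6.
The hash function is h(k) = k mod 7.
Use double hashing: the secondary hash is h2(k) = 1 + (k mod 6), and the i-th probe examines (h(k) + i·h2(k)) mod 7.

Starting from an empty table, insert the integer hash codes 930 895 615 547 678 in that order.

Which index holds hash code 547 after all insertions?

5

930 hashes to 6; slot 6 is free → place at 6.
895 hashes to 6, h2=2; 6 taken → place at 1.
615 hashes to 6, h2=4; 6 taken → place at 3.
547 hashes to 1, h2=2; 1,3 taken → place at 5.
678 hashes to 6, h2=1; 6 taken → place at 0.
Table: [678, 895, _, 615, _, 547, 930]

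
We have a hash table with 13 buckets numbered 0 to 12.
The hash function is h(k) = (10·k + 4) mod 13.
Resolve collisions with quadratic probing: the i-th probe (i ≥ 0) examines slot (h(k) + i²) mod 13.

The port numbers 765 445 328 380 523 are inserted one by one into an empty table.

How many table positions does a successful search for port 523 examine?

4

765: h=10 => slot 10
445: h=8 => slot 8
328: h=8, probe 8,9 => slot 9
380: h=8, probe 8,9,12 => slot 12
523: h=8, probe 8,9,12,4 => slot 4
Table: [∅, ∅, ∅, ∅, 523, ∅, ∅, ∅, 445, 328, 765, ∅, 380]
Lookup 523: h=8, probe 8,9,12,4 → found at 4.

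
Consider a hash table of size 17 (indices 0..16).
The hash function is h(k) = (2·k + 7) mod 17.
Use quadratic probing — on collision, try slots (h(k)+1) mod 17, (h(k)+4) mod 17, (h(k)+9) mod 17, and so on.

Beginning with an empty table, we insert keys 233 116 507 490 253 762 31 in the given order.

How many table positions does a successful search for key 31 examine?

Insert 233: h=14, slot 14 empty -> index 14.
Insert 116: h=1, slot 1 empty -> index 1.
Insert 507: h=1, slot 1 occupied -> index 2.
Insert 490: h=1, slots 1,2 occupied -> index 5.
Insert 253: h=3, slot 3 empty -> index 3.
Insert 762: h=1, slots 1,2,5 occupied -> index 10.
Insert 31: h=1, slots 1,2,5,10 occupied -> index 0.
Table: [31, 116, 507, 253, -, 490, -, -, -, -, 762, -, -, -, 233, -, -]
Lookup 31: h=1, probe 1,2,5,10,0 → found at 0.

5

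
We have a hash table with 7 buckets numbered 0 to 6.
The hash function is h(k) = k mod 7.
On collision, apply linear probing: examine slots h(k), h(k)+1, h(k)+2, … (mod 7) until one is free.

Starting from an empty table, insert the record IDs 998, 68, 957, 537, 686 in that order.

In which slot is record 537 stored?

0

998 hashes to 4; slot 4 is free → place at 4.
68 hashes to 5; slot 5 is free → place at 5.
957 hashes to 5; 5 taken → place at 6.
537 hashes to 5; 5,6 taken → place at 0.
686 hashes to 0; 0 taken → place at 1.
Table: [537, 686, -, -, 998, 68, 957]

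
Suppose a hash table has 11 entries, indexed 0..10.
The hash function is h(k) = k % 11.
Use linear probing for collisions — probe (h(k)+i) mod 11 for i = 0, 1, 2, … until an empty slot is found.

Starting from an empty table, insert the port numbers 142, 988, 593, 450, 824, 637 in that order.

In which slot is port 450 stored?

1

142 hashes to 10; slot 10 is free → place at 10.
988 hashes to 9; slot 9 is free → place at 9.
593 hashes to 10; 10 taken → place at 0.
450 hashes to 10; 10,0 taken → place at 1.
824 hashes to 10; 10,0,1 taken → place at 2.
637 hashes to 10; 10,0,1,2 taken → place at 3.
Table: [593, 450, 824, 637, _, _, _, _, _, 988, 142]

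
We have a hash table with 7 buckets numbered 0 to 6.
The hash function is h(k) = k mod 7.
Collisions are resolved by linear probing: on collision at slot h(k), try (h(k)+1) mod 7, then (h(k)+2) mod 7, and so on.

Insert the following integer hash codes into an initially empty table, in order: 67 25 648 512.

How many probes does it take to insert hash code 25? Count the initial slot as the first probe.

2

67: h=4 => slot 4
25: h=4, probe 4,5 => slot 5
648: h=4, probe 4,5,6 => slot 6
512: h=1 => slot 1
Table: [_, 512, _, _, 67, 25, 648]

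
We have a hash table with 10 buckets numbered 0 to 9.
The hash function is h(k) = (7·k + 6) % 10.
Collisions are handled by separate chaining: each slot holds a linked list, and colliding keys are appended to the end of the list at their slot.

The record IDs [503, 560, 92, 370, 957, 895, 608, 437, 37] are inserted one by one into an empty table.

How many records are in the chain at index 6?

503 -> bucket 7
560 -> bucket 6
92 -> bucket 0
370 -> bucket 6 (collision)
957 -> bucket 5
895 -> bucket 1
608 -> bucket 2
437 -> bucket 5 (collision)
37 -> bucket 5 (collision)
Final buckets:
0: 92
1: 895
2: 608
3: _
4: _
5: 957 -> 437 -> 37
6: 560 -> 370
7: 503
8: _
9: _

2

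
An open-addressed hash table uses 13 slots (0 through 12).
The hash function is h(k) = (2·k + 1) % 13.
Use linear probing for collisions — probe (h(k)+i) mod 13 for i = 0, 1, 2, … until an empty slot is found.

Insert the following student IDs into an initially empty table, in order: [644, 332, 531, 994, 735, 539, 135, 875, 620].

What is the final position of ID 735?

4

644: h=2 => slot 2
332: h=2, probe 2,3 => slot 3
531: h=10 => slot 10
994: h=0 => slot 0
735: h=2, probe 2,3,4 => slot 4
539: h=0, probe 0,1 => slot 1
135: h=11 => slot 11
875: h=9 => slot 9
620: h=6 => slot 6
Table: [994, 539, 644, 332, 735, -, 620, -, -, 875, 531, 135, -]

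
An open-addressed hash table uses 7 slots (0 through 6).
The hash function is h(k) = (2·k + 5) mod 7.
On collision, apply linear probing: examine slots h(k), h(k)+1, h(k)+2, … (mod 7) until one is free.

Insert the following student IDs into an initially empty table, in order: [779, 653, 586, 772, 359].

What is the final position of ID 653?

3

Insert 779: h=2, slot 2 empty -> index 2.
Insert 653: h=2, slot 2 occupied -> index 3.
Insert 586: h=1, slot 1 empty -> index 1.
Insert 772: h=2, slots 2,3 occupied -> index 4.
Insert 359: h=2, slots 2,3,4 occupied -> index 5.
Table: [-, 586, 779, 653, 772, 359, -]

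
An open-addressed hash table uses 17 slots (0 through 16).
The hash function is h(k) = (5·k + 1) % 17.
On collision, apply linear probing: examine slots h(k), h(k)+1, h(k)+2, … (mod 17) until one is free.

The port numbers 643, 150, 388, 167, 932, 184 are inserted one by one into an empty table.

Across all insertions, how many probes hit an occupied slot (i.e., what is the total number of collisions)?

Insert 643: h=3, slot 3 empty → index 3.
Insert 150: h=3, slot 3 occupied → index 4.
Insert 388: h=3, slots 3,4 occupied → index 5.
Insert 167: h=3, slots 3,4,5 occupied → index 6.
Insert 932: h=3, slots 3,4,5,6 occupied → index 7.
Insert 184: h=3, slots 3,4,5,6,7 occupied → index 8.
Table: [-, -, -, 643, 150, 388, 167, 932, 184, -, -, -, -, -, -, -, -]

15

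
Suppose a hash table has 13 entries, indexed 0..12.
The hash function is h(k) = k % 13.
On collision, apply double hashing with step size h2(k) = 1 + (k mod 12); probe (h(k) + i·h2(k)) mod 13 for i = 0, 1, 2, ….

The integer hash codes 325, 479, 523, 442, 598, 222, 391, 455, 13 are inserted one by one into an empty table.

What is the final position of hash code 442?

9

Insert 325: h=0, slot 0 empty => index 0.
Insert 479: h=11, slot 11 empty => index 11.
Insert 523: h=3, slot 3 empty => index 3.
Insert 442: h=0, h2=11, slots 0,11 occupied => index 9.
Insert 598: h=0, h2=11, slots 0,11,9 occupied => index 7.
Insert 222: h=1, slot 1 empty => index 1.
Insert 391: h=1, h2=8, slots 1,9 occupied => index 4.
Insert 455: h=0, h2=12, slot 0 occupied => index 12.
Insert 13: h=0, h2=2, slot 0 occupied => index 2.
Table: [325, 222, 13, 523, 391, ∅, ∅, 598, ∅, 442, ∅, 479, 455]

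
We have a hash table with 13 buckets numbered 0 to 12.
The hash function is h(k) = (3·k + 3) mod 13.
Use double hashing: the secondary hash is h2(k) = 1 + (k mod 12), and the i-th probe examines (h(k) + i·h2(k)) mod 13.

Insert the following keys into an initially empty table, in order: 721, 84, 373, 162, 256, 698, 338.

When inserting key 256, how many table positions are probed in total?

721 hashes to 8; slot 8 is free => place at 8.
84 hashes to 8, h2=1; 8 taken => place at 9.
373 hashes to 4; slot 4 is free => place at 4.
162 hashes to 8, h2=7; 8 taken => place at 2.
256 hashes to 4, h2=5; 4,9 taken => place at 1.
698 hashes to 4, h2=3; 4 taken => place at 7.
338 hashes to 3; slot 3 is free => place at 3.
Table: [-, 256, 162, 338, 373, -, -, 698, 721, 84, -, -, -]

3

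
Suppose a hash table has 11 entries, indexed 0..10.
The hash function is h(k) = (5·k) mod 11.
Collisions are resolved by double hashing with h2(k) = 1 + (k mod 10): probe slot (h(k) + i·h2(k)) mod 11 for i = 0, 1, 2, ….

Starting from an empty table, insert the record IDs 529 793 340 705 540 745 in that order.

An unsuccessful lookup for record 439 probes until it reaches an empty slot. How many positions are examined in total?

529 hashes to 5; slot 5 is free → place at 5.
793 hashes to 5, h2=4; 5 taken → place at 9.
340 hashes to 6; slot 6 is free → place at 6.
705 hashes to 5, h2=6; 5 taken → place at 0.
540 hashes to 5, h2=1; 5,6 taken → place at 7.
745 hashes to 7, h2=6; 7 taken → place at 2.
Table: [705, —, 745, —, —, 529, 340, 540, —, 793, —]
Lookup 439: h=6, h2=10, probe 6,5,4 → slot 4 empty, not found.

3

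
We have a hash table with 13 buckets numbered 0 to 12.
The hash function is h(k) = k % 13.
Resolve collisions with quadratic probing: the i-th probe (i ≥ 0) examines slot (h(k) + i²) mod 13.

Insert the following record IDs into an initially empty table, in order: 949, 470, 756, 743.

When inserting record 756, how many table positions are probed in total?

Insert 949: h=0, slot 0 empty -> index 0.
Insert 470: h=2, slot 2 empty -> index 2.
Insert 756: h=2, slot 2 occupied -> index 3.
Insert 743: h=2, slots 2,3 occupied -> index 6.
Table: [949, ., 470, 756, ., ., 743, ., ., ., ., ., .]

2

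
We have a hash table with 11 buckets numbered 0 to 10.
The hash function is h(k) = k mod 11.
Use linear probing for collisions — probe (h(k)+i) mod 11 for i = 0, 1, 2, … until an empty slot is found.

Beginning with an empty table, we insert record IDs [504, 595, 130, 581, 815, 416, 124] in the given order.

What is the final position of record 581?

0

504: h=9 → slot 9
595: h=1 → slot 1
130: h=9, probe 9,10 → slot 10
581: h=9, probe 9,10,0 → slot 0
815: h=1, probe 1,2 → slot 2
416: h=9, probe 9,10,0,1,2,3 → slot 3
124: h=3, probe 3,4 → slot 4
Table: [581, 595, 815, 416, 124, ∅, ∅, ∅, ∅, 504, 130]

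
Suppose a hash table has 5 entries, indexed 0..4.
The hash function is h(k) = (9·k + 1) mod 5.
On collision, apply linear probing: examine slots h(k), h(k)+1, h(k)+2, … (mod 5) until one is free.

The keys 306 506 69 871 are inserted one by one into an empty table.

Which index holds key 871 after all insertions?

3

306 hashes to 0; slot 0 is free -> place at 0.
506 hashes to 0; 0 taken -> place at 1.
69 hashes to 2; slot 2 is free -> place at 2.
871 hashes to 0; 0,1,2 taken -> place at 3.
Table: [306, 506, 69, 871, .]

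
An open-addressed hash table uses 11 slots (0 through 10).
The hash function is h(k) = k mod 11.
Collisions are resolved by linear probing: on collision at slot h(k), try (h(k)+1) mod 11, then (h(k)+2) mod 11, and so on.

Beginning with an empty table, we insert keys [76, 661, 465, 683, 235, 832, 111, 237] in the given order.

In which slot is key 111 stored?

5

76 hashes to 10; slot 10 is free => place at 10.
661 hashes to 1; slot 1 is free => place at 1.
465 hashes to 3; slot 3 is free => place at 3.
683 hashes to 1; 1 taken => place at 2.
235 hashes to 4; slot 4 is free => place at 4.
832 hashes to 7; slot 7 is free => place at 7.
111 hashes to 1; 1,2,3,4 taken => place at 5.
237 hashes to 6; slot 6 is free => place at 6.
Table: [_, 661, 683, 465, 235, 111, 237, 832, _, _, 76]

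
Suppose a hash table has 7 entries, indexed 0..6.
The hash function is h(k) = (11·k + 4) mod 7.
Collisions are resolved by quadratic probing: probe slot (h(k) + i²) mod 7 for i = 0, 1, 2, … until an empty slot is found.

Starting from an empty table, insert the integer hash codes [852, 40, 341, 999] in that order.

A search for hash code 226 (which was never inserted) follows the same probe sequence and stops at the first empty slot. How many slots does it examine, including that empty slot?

Insert 852: h=3, slot 3 empty -> index 3.
Insert 40: h=3, slot 3 occupied -> index 4.
Insert 341: h=3, slots 3,4 occupied -> index 0.
Insert 999: h=3, slots 3,4,0 occupied -> index 5.
Table: [341, -, -, 852, 40, 999, -]
Lookup 226: h=5, probe 5,6 → slot 6 empty, not found.

2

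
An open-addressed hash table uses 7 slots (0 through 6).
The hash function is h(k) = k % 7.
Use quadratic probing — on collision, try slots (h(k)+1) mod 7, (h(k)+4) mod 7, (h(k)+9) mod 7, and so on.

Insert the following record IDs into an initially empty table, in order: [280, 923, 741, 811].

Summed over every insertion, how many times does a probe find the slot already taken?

280 hashes to 0; slot 0 is free => place at 0.
923 hashes to 6; slot 6 is free => place at 6.
741 hashes to 6; 6,0 taken => place at 3.
811 hashes to 6; 6,0,3 taken => place at 1.
Table: [280, 811, _, 741, _, _, 923]

5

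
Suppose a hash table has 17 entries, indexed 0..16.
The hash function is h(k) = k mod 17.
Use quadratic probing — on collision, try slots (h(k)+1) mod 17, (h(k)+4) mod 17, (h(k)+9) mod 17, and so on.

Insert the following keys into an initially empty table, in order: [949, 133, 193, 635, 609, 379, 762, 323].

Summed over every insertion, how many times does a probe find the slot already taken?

8

949 hashes to 14; slot 14 is free => place at 14.
133 hashes to 14; 14 taken => place at 15.
193 hashes to 6; slot 6 is free => place at 6.
635 hashes to 6; 6 taken => place at 7.
609 hashes to 14; 14,15 taken => place at 1.
379 hashes to 5; slot 5 is free => place at 5.
762 hashes to 14; 14,15,1,6 taken => place at 13.
323 hashes to 0; slot 0 is free => place at 0.
Table: [323, 609, -, -, -, 379, 193, 635, -, -, -, -, -, 762, 949, 133, -]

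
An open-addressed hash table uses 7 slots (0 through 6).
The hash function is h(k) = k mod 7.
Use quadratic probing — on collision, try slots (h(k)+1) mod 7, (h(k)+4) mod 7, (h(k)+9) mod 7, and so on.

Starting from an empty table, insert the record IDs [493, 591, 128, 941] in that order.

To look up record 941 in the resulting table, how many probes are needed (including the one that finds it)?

493 hashes to 3; slot 3 is free => place at 3.
591 hashes to 3; 3 taken => place at 4.
128 hashes to 2; slot 2 is free => place at 2.
941 hashes to 3; 3,4 taken => place at 0.
Table: [941, ∅, 128, 493, 591, ∅, ∅]
Lookup 941: h=3, probe 3,4,0 → found at 0.

3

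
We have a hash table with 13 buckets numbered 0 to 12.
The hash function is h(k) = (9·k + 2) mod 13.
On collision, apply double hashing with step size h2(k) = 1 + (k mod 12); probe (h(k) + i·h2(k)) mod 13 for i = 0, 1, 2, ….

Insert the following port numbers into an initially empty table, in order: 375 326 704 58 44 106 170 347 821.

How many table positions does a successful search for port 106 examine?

2

375: h=10 => slot 10
326: h=11 => slot 11
704: h=7 => slot 7
58: h=4 => slot 4
44: h=8 => slot 8
106: h=7, h2=11, probe 7,5 => slot 5
170: h=11, h2=3, probe 11,1 => slot 1
347: h=5, h2=12, probe 5,4,3 => slot 3
821: h=7, h2=6, probe 7,0 => slot 0
Table: [821, 170, -, 347, 58, 106, -, 704, 44, -, 375, 326, -]
Lookup 106: h=7, h2=11, probe 7,5 → found at 5.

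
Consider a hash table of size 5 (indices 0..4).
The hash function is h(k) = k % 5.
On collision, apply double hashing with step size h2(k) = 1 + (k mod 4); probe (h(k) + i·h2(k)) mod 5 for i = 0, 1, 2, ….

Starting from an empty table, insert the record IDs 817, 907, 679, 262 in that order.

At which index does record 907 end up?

817: h=2 => slot 2
907: h=2, h2=4, probe 2,1 => slot 1
679: h=4 => slot 4
262: h=2, h2=3, probe 2,0 => slot 0
Table: [262, 907, 817, _, 679]

1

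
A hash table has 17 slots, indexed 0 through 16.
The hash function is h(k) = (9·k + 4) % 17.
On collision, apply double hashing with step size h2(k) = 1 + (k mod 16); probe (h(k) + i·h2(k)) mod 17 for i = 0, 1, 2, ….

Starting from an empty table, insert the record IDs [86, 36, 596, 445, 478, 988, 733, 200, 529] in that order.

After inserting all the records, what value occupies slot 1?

596

Insert 86: h=13, slot 13 empty => index 13.
Insert 36: h=5, slot 5 empty => index 5.
Insert 596: h=13, h2=5, slot 13 occupied => index 1.
Insert 445: h=14, slot 14 empty => index 14.
Insert 478: h=5, h2=15, slot 5 occupied => index 3.
Insert 988: h=5, h2=13, slots 5,1,14 occupied => index 10.
Insert 733: h=5, h2=14, slot 5 occupied => index 2.
Insert 200: h=2, h2=9, slot 2 occupied => index 11.
Insert 529: h=5, h2=2, slot 5 occupied => index 7.
Table: [_, 596, 733, 478, _, 36, _, 529, _, _, 988, 200, _, 86, 445, _, _]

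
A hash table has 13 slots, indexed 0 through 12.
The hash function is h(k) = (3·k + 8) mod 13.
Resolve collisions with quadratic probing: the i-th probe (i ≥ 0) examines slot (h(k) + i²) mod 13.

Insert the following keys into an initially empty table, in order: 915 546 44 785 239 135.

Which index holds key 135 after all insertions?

915 hashes to 10; slot 10 is free -> place at 10.
546 hashes to 8; slot 8 is free -> place at 8.
44 hashes to 10; 10 taken -> place at 11.
785 hashes to 10; 10,11 taken -> place at 1.
239 hashes to 10; 10,11,1 taken -> place at 6.
135 hashes to 10; 10,11,1,6 taken -> place at 0.
Table: [135, 785, -, -, -, -, 239, -, 546, -, 915, 44, -]

0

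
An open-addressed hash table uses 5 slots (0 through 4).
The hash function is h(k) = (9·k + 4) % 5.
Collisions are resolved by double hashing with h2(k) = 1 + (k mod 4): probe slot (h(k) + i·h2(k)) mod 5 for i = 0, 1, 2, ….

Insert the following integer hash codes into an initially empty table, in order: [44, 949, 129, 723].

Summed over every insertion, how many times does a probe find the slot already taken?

Insert 44: h=0, slot 0 empty -> index 0.
Insert 949: h=0, h2=2, slot 0 occupied -> index 2.
Insert 129: h=0, h2=2, slots 0,2 occupied -> index 4.
Insert 723: h=1, slot 1 empty -> index 1.
Table: [44, 723, 949, ∅, 129]

3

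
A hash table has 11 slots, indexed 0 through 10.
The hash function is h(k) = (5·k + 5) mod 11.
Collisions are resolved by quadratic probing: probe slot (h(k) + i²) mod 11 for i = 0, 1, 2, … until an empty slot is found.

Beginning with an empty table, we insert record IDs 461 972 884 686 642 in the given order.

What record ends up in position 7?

686

Insert 461: h=0, slot 0 empty → index 0.
Insert 972: h=3, slot 3 empty → index 3.
Insert 884: h=3, slot 3 occupied → index 4.
Insert 686: h=3, slots 3,4 occupied → index 7.
Insert 642: h=3, slots 3,4,7 occupied → index 1.
Table: [461, 642, -, 972, 884, -, -, 686, -, -, -]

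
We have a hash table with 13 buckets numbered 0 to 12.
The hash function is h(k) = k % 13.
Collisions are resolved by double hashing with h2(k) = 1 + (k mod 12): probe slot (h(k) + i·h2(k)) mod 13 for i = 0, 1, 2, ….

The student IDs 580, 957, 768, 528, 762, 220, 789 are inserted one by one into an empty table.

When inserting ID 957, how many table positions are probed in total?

2

Insert 580: h=8, slot 8 empty → index 8.
Insert 957: h=8, h2=10, slot 8 occupied → index 5.
Insert 768: h=1, slot 1 empty → index 1.
Insert 528: h=8, h2=1, slot 8 occupied → index 9.
Insert 762: h=8, h2=7, slot 8 occupied → index 2.
Insert 220: h=12, slot 12 empty → index 12.
Insert 789: h=9, h2=10, slot 9 occupied → index 6.
Table: [., 768, 762, ., ., 957, 789, ., 580, 528, ., ., 220]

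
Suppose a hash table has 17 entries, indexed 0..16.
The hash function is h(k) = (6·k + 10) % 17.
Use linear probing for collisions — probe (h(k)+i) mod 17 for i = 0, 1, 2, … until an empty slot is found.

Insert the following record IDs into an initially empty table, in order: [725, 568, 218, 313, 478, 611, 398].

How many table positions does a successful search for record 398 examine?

3

Insert 725: h=8, slot 8 empty → index 8.
Insert 568: h=1, slot 1 empty → index 1.
Insert 218: h=9, slot 9 empty → index 9.
Insert 313: h=1, slot 1 occupied → index 2.
Insert 478: h=5, slot 5 empty → index 5.
Insert 611: h=4, slot 4 empty → index 4.
Insert 398: h=1, slots 1,2 occupied → index 3.
Table: [_, 568, 313, 398, 611, 478, _, _, 725, 218, _, _, _, _, _, _, _]
Lookup 398: h=1, probe 1,2,3 → found at 3.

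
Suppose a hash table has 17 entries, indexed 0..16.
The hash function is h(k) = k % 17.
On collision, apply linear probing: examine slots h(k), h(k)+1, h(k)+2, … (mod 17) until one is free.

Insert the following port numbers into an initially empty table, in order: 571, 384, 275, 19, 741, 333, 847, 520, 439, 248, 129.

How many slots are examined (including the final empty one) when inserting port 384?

2

571 hashes to 10; slot 10 is free => place at 10.
384 hashes to 10; 10 taken => place at 11.
275 hashes to 3; slot 3 is free => place at 3.
19 hashes to 2; slot 2 is free => place at 2.
741 hashes to 10; 10,11 taken => place at 12.
333 hashes to 10; 10,11,12 taken => place at 13.
847 hashes to 14; slot 14 is free => place at 14.
520 hashes to 10; 10,11,12,13,14 taken => place at 15.
439 hashes to 14; 14,15 taken => place at 16.
248 hashes to 10; 10,11,12,13,14,15,16 taken => place at 0.
129 hashes to 10; 10,11,12,13,14,15,16,0 taken => place at 1.
Table: [248, 129, 19, 275, -, -, -, -, -, -, 571, 384, 741, 333, 847, 520, 439]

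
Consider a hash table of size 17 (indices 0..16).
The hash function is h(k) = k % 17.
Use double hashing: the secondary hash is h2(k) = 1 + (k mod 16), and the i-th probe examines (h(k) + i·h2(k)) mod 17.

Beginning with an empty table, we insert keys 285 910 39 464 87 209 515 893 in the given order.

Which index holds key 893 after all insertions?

3

285: h=13 → slot 13
910: h=9 → slot 9
39: h=5 → slot 5
464: h=5, h2=1, probe 5,6 → slot 6
87: h=2 → slot 2
209: h=5, h2=2, probe 5,7 → slot 7
515: h=5, h2=4, probe 5,9,13,0 → slot 0
893: h=9, h2=14, probe 9,6,3 → slot 3
Table: [515, _, 87, 893, _, 39, 464, 209, _, 910, _, _, _, 285, _, _, _]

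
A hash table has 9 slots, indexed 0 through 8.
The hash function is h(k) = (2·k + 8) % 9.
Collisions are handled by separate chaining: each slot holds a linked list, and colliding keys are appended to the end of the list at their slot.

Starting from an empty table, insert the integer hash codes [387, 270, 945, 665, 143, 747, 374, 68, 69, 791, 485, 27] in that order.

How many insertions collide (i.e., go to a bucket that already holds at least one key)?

8

387 -> bucket 8
270 -> bucket 8 (collision)
945 -> bucket 8 (collision)
665 -> bucket 6
143 -> bucket 6 (collision)
747 -> bucket 8 (collision)
374 -> bucket 0
68 -> bucket 0 (collision)
69 -> bucket 2
791 -> bucket 6 (collision)
485 -> bucket 6 (collision)
27 -> bucket 8 (collision)
Final buckets:
0: 374 -> 68
1: .
2: 69
3: .
4: .
5: .
6: 665 -> 143 -> 791 -> 485
7: .
8: 387 -> 270 -> 945 -> 747 -> 27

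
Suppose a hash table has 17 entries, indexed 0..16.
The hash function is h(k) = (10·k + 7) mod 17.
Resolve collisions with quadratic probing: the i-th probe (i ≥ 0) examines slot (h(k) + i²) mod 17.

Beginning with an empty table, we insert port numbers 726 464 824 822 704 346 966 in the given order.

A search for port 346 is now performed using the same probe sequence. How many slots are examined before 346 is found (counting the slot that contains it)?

2

726 hashes to 8; slot 8 is free -> place at 8.
464 hashes to 6; slot 6 is free -> place at 6.
824 hashes to 2; slot 2 is free -> place at 2.
822 hashes to 16; slot 16 is free -> place at 16.
704 hashes to 9; slot 9 is free -> place at 9.
346 hashes to 16; 16 taken -> place at 0.
966 hashes to 11; slot 11 is free -> place at 11.
Table: [346, _, 824, _, _, _, 464, _, 726, 704, _, 966, _, _, _, _, 822]
Lookup 346: h=16, probe 16,0 → found at 0.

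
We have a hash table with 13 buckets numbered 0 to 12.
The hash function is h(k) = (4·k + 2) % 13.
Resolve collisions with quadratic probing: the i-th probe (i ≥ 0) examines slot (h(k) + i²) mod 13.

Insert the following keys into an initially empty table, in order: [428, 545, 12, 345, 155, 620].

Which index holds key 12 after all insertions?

428: h=11 => slot 11
545: h=11, probe 11,12 => slot 12
12: h=11, probe 11,12,2 => slot 2
345: h=4 => slot 4
155: h=11, probe 11,12,2,7 => slot 7
620: h=12, probe 12,0 => slot 0
Table: [620, _, 12, _, 345, _, _, 155, _, _, _, 428, 545]

2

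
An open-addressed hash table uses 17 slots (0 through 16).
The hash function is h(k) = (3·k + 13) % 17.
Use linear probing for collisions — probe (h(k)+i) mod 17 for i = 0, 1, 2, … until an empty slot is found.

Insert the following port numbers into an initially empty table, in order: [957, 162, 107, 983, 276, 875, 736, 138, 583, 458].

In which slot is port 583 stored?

Insert 957: h=11, slot 11 empty -> index 11.
Insert 162: h=6, slot 6 empty -> index 6.
Insert 107: h=11, slot 11 occupied -> index 12.
Insert 983: h=4, slot 4 empty -> index 4.
Insert 276: h=8, slot 8 empty -> index 8.
Insert 875: h=3, slot 3 empty -> index 3.
Insert 736: h=11, slots 11,12 occupied -> index 13.
Insert 138: h=2, slot 2 empty -> index 2.
Insert 583: h=11, slots 11,12,13 occupied -> index 14.
Insert 458: h=10, slot 10 empty -> index 10.
Table: [∅, ∅, 138, 875, 983, ∅, 162, ∅, 276, ∅, 458, 957, 107, 736, 583, ∅, ∅]

14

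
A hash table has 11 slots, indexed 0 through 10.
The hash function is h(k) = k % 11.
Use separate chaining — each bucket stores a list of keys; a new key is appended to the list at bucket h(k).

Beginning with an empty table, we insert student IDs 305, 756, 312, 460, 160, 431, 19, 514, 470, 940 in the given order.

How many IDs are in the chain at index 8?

5

305 → bucket 8
756 → bucket 8 (collision)
312 → bucket 4
460 → bucket 9
160 → bucket 6
431 → bucket 2
19 → bucket 8 (collision)
514 → bucket 8 (collision)
470 → bucket 8 (collision)
940 → bucket 5
Final buckets:
0: ∅
1: ∅
2: 431
3: ∅
4: 312
5: 940
6: 160
7: ∅
8: 305 -> 756 -> 19 -> 514 -> 470
9: 460
10: ∅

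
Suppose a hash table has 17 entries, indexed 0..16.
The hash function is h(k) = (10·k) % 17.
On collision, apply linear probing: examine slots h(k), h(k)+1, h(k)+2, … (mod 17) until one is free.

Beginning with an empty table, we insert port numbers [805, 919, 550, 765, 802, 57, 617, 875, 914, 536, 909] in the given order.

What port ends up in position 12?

805 hashes to 9; slot 9 is free -> place at 9.
919 hashes to 10; slot 10 is free -> place at 10.
550 hashes to 9; 9,10 taken -> place at 11.
765 hashes to 0; slot 0 is free -> place at 0.
802 hashes to 13; slot 13 is free -> place at 13.
57 hashes to 9; 9,10,11 taken -> place at 12.
617 hashes to 16; slot 16 is free -> place at 16.
875 hashes to 12; 12,13 taken -> place at 14.
914 hashes to 11; 11,12,13,14 taken -> place at 15.
536 hashes to 5; slot 5 is free -> place at 5.
909 hashes to 12; 12,13,14,15,16,0 taken -> place at 1.
Table: [765, 909, —, —, —, 536, —, —, —, 805, 919, 550, 57, 802, 875, 914, 617]

57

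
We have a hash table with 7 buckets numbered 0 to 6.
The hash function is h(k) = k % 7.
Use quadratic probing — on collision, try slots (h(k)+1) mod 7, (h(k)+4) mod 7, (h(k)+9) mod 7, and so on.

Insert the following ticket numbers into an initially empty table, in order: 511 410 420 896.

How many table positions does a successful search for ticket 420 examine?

511: h=0 -> slot 0
410: h=4 -> slot 4
420: h=0, probe 0,1 -> slot 1
896: h=0, probe 0,1,4,2 -> slot 2
Table: [511, 420, 896, —, 410, —, —]
Lookup 420: h=0, probe 0,1 → found at 1.

2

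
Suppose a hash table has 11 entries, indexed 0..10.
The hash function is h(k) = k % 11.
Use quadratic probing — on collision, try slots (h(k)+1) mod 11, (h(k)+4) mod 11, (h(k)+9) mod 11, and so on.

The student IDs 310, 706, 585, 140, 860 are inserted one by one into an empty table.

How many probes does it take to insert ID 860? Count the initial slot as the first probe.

4

310 hashes to 2; slot 2 is free -> place at 2.
706 hashes to 2; 2 taken -> place at 3.
585 hashes to 2; 2,3 taken -> place at 6.
140 hashes to 8; slot 8 is free -> place at 8.
860 hashes to 2; 2,3,6 taken -> place at 0.
Table: [860, ∅, 310, 706, ∅, ∅, 585, ∅, 140, ∅, ∅]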